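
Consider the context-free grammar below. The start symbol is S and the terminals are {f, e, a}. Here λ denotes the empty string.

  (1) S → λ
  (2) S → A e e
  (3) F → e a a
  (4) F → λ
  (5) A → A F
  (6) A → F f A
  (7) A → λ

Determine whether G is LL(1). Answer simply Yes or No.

FIRST(S) = {λ, e, f}
FIRST(F) = {λ, e}
FIRST(A) = {λ, e, f}
FOLLOW(S) = {$}
FOLLOW(F) = {e, f}
FOLLOW(A) = {e}
Cell M[A, e] receives both A → A F and A → F f A and A → λ — the grammar is not LL(1).

No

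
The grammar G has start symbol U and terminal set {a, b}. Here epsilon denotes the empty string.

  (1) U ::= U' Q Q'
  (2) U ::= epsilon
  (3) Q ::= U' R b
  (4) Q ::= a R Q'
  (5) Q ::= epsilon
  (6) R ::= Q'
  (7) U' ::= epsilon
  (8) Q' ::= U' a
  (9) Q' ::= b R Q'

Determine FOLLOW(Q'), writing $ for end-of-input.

FIRST(U') = {epsilon}
FIRST(Q') = {a, b}  (via U' a)
FIRST(R) = {a, b}  (via Q')
FIRST(Q) = {epsilon, a, b}  (via U' R b)
FIRST(U) = {epsilon, a, b}  (via U' Q Q')
FOLLOW(U) includes $ since U is the start symbol.
FOLLOW(U): U appears on no right-hand side. Thus FOLLOW(U) = {$}.
FOLLOW(Q): in U::=U' Q Q', Q is followed by Q' with FIRST {a, b}. Thus FOLLOW(Q) = {a, b}.
FOLLOW(R): in Q::=U' R b, R is followed by b with FIRST {b}; in Q::=a R Q', R is followed by Q' with FIRST {a, b}; in Q'::=b R Q', R is followed by Q' with FIRST {a, b}. Thus FOLLOW(R) = {a, b}.
FOLLOW(U'): in U::=U' Q Q', U' is followed by Q Q' with FIRST {a, b}; in Q::=U' R b, U' is followed by R b with FIRST {a, b}; in Q'::=U' a, U' is followed by a with FIRST {a}. Thus FOLLOW(U') = {a, b}.
FOLLOW(Q'): in U::=U' Q Q', the suffix after Q' is empty, so FOLLOW(Q') ⊇ FOLLOW(U) = {$}; in Q::=a R Q', the suffix after Q' is empty, so FOLLOW(Q') ⊇ FOLLOW(Q) = {a, b}; in R::=Q', the suffix after Q' is empty, so FOLLOW(Q') ⊇ FOLLOW(R) = {a, b}; in Q'::=b R Q', the suffix after Q' is empty (adds nothing new). Thus FOLLOW(Q') = {$, a, b}.

{$, a, b}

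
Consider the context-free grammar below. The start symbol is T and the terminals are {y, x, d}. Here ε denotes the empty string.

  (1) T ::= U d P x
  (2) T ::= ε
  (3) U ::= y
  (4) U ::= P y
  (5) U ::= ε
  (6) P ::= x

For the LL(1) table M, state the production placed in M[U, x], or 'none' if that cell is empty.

FIRST(P) = {x}
FIRST(U) = {ε, x, y}  (via P y)
FIRST(T) = {ε, d, x, y}  (via U d P x)
FOLLOW(T) includes $ since T is the start symbol.
FOLLOW(U): in T::=U d P x, U is followed by d P x with FIRST {d}. Thus FOLLOW(U) = {d}.
For U ::= y: FIRST(y) = {y}, so it goes in M[U, t] for t ∈ {y}.
For U ::= P y: FIRST(P y) = {x}, so it goes in M[U, t] for t ∈ {x}.
For U ::= ε: FIRST(ε) = {ε}, so it goes in M[U, t] for t ∈ {}; since ε ∈ FIRST, also for every t ∈ FOLLOW(U) = {d}.

U ::= P y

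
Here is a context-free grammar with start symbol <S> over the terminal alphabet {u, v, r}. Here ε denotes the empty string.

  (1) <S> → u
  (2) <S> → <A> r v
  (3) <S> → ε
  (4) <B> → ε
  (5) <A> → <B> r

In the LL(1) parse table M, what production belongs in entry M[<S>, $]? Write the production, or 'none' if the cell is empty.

<S> → ε

FIRST(<B>) = {ε}
FIRST(<A>) = {r}  (via <B> r)
FIRST(<S>) = {ε, r, u}  (via <A> r v)
FOLLOW(<S>) includes $ since <S> is the start symbol.
FOLLOW(<S>): <S> appears on no right-hand side. Thus FOLLOW(<S>) = {$}.
For <S> → u: FIRST(u) = {u}, so it goes in M[<S>, t] for t ∈ {u}.
For <S> → <A> r v: FIRST(<A> r v) = {r}, so it goes in M[<S>, t] for t ∈ {r}.
For <S> → ε: FIRST(ε) = {ε}, so it goes in M[<S>, t] for t ∈ {}; since ε ∈ FIRST, also for every t ∈ FOLLOW(<S>) = {$}.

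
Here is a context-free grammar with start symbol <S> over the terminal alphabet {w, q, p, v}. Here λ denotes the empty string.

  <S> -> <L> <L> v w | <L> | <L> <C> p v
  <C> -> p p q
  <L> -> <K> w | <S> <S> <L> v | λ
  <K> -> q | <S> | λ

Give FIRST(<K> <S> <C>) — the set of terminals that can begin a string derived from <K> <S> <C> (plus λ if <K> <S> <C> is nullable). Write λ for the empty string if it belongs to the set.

{p, q, v, w}

FIRST(<C>): from <C>->p p q we get {p}. So FIRST(<C>) = {p}.
FIRST(<S>): from <S>-><L> <L> v w we get {p, q, v, w}; from <S>-><L> we get {λ, p, q, v, w}; from <S>-><L> <C> p v we get {p, q, v, w}. So FIRST(<S>) = {λ, p, q, v, w}.
FIRST(<K>): from <K>->q we get {q}; from <K>-><S> we get {λ, p, q, v, w}; from <K>->λ we get {λ}. So FIRST(<K>) = {λ, p, q, v, w}.
FIRST(<L>): from <L>-><K> w we get {p, q, v, w}; from <L>-><S> <S> <L> v we get {p, q, v, w}; from <L>->λ we get {λ}. So FIRST(<L>) = {λ, p, q, v, w}.
FIRST(<K> <S> <C>): take FIRST of each symbol in turn, carrying on past any symbol whose FIRST contains λ; result {p, q, v, w}.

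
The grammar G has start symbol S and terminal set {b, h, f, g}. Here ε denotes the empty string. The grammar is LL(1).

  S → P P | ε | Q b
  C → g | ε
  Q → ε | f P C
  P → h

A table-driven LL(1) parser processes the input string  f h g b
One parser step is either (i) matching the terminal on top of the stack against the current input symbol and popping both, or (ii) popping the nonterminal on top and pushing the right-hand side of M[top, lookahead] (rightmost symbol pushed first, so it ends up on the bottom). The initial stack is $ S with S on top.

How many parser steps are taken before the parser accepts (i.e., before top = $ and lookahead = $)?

8

     Stack      Input      Action
  1  $ S        f h g b $  expand S → Q b
  2  $ b Q      f h g b $  expand Q → f P C
  3  $ b C P f  f h g b $  match f
  4  $ b C P    h g b $    expand P → h
  5  $ b C h    h g b $    match h
  6  $ b C      g b $      expand C → g
  7  $ b g      g b $      match g
  8  $ b        b $        match b
Accept reached after 8 steps.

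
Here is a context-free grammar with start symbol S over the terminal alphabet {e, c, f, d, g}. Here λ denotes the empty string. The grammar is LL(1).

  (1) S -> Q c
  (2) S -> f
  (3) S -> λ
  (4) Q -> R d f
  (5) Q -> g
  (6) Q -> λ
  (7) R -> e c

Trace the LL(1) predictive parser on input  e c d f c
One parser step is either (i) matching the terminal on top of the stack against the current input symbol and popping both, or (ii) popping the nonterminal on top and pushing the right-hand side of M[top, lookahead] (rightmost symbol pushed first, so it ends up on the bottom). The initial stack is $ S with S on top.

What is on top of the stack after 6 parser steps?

     Stack        Input        Action
  1  $ S          e c d f c $  expand S -> Q c
  2  $ c Q        e c d f c $  expand Q -> R d f
  3  $ c f d R    e c d f c $  expand R -> e c
  4  $ c f d c e  e c d f c $  match e
  5  $ c f d c    c d f c $    match c
  6  $ c f d      d f c $      match d
Stack after step 6: $ c f (top = f).

f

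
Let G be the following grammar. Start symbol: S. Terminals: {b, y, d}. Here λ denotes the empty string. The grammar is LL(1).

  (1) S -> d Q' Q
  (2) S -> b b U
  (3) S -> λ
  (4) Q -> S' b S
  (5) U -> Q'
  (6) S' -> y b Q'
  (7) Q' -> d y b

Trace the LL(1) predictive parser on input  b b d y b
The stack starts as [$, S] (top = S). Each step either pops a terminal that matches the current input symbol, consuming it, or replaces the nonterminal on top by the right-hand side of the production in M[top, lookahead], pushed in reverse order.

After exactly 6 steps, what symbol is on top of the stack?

     Stack    Input        Action
  1  $ S      b b d y b $  expand S -> b b U
  2  $ U b b  b b d y b $  match b
  3  $ U b    b d y b $    match b
  4  $ U      d y b $      expand U -> Q'
  5  $ Q'     d y b $      expand Q' -> d y b
  6  $ b y d  d y b $      match d
Stack after step 6: $ b y (top = y).

y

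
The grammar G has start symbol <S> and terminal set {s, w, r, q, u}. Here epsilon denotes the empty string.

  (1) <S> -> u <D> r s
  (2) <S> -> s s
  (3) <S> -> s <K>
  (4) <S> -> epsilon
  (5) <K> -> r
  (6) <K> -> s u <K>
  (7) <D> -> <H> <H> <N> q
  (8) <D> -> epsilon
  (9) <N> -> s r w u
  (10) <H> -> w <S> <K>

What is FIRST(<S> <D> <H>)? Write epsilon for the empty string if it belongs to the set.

{s, u, w}

FIRST(<S>) = {epsilon, s, u}
FIRST(<K>) = {r, s}
FIRST(<N>) = {s}
FIRST(<H>) = {w}
FIRST(<D>) = {epsilon, w}  (via <H> <H> <N> q)
FIRST(<S> <D> <H>): take FIRST of each symbol in turn, carrying on past any symbol whose FIRST contains epsilon; result {s, u, w}.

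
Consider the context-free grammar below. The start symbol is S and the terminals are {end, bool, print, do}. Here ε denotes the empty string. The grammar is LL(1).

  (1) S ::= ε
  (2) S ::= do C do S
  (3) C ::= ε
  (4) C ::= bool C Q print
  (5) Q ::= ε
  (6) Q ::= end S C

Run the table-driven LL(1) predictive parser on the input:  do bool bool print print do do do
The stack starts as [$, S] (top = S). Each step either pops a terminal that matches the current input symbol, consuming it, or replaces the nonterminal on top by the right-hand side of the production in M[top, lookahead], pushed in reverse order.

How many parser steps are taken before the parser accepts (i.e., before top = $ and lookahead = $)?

17

      Stack                          Input                                Action
   1  $ S                            do bool bool print print do do do $  expand S ::= do C do S
   2  $ S do C do                    do bool bool print print do do do $  match do
   3  $ S do C                       bool bool print print do do do $     expand C ::= bool C Q print
   4  $ S do print Q C bool          bool bool print print do do do $     match bool
   5  $ S do print Q C               bool print print do do do $          expand C ::= bool C Q print
   6  $ S do print Q print Q C bool  bool print print do do do $          match bool
   7  $ S do print Q print Q C       print print do do do $               expand C ::= ε
   8  $ S do print Q print Q         print print do do do $               expand Q ::= ε
   9  $ S do print Q print           print print do do do $               match print
  10  $ S do print Q                 print do do do $                     expand Q ::= ε
  11  $ S do print                   print do do do $                     match print
  12  $ S do                         do do do $                           match do
  13  $ S                            do do $                              expand S ::= do C do S
  14  $ S do C do                    do do $                              match do
  15  $ S do C                       do $                                 expand C ::= ε
  16  $ S do                         do $                                 match do
  17  $ S                            $                                    expand S ::= ε
Accept reached after 17 steps.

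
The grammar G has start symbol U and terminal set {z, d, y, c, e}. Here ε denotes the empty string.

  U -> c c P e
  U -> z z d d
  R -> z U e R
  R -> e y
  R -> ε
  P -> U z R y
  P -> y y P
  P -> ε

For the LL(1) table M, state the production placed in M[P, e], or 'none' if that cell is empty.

P -> ε

FIRST(U): from U->c c P e we get {c}; from U->z z d d we get {z}. So FIRST(U) = {c, z}.
FIRST(R): from R->z U e R we get {z}; from R->e y we get {e}; from R->ε we get {ε}. So FIRST(R) = {ε, e, z}.
FIRST(P): from P->U z R y we get {c, z}; from P->y y P we get {y}; from P->ε we get {ε}. So FIRST(P) = {ε, c, y, z}.
FOLLOW(U) includes $ since U is the start symbol.
FOLLOW(P): in U->c c P e, P is followed by e with FIRST {e}; in P->y y P, the suffix after P is empty (adds nothing new). Thus FOLLOW(P) = {e}.
For P -> U z R y: FIRST(U z R y) = {c, z}, so it goes in M[P, t] for t ∈ {c, z}.
For P -> y y P: FIRST(y y P) = {y}, so it goes in M[P, t] for t ∈ {y}.
For P -> ε: FIRST(ε) = {ε}, so it goes in M[P, t] for t ∈ {}; since ε ∈ FIRST, also for every t ∈ FOLLOW(P) = {e}.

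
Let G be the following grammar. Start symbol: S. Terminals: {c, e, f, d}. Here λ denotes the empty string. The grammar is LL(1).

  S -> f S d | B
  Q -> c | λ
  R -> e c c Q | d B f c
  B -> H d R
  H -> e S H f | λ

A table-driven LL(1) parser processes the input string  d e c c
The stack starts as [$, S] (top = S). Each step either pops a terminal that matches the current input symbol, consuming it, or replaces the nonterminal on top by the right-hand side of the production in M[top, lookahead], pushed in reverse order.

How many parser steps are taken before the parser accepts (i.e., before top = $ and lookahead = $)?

     Stack      Input      Action
  1  $ S        d e c c $  expand S -> B
  2  $ B        d e c c $  expand B -> H d R
  3  $ R d H    d e c c $  expand H -> λ
  4  $ R d      d e c c $  match d
  5  $ R        e c c $    expand R -> e c c Q
  6  $ Q c c e  e c c $    match e
  7  $ Q c c    c c $      match c
  8  $ Q c      c $        match c
  9  $ Q        $          expand Q -> λ
Accept reached after 9 steps.

9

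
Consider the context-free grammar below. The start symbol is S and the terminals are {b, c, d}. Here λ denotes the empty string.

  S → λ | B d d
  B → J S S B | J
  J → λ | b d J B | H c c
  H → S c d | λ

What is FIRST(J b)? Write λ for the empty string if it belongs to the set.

FIRST(S): from S→λ we get {λ}; from S→B d d we get {b, c, d}. So FIRST(S) = {λ, b, c, d}.
FIRST(H): from H→S c d we get {b, c, d}; from H→λ we get {λ}. So FIRST(H) = {λ, b, c, d}.
FIRST(J): from J→λ we get {λ}; from J→b d J B we get {b}; from J→H c c we get {b, c, d}. So FIRST(J) = {λ, b, c, d}.
FIRST(B): from B→J S S B we get {λ, b, c, d}; from B→J we get {λ, b, c, d}. So FIRST(B) = {λ, b, c, d}.
FIRST(J b): take FIRST of each symbol in turn, carrying on past any symbol whose FIRST contains λ; result {b, c, d}.

{b, c, d}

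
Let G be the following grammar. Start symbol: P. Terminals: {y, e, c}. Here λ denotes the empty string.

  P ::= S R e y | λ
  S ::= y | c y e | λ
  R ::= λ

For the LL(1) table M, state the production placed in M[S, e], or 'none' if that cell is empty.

FIRST(S): from S::=y we get {y}; from S::=c y e we get {c}; from S::=λ we get {λ}. So FIRST(S) = {λ, c, y}.
FIRST(R): from R::=λ we get {λ}. So FIRST(R) = {λ}.
FIRST(P): from P::=S R e y we get {c, e, y}; from P::=λ we get {λ}. So FIRST(P) = {λ, c, e, y}.
FOLLOW(P) includes $ since P is the start symbol.
FOLLOW(S): in P::=S R e y, S is followed by R e y with FIRST {e}. Thus FOLLOW(S) = {e}.
For S ::= y: FIRST(y) = {y}, so it goes in M[S, t] for t ∈ {y}.
For S ::= c y e: FIRST(c y e) = {c}, so it goes in M[S, t] for t ∈ {c}.
For S ::= λ: FIRST(λ) = {λ}, so it goes in M[S, t] for t ∈ {}; since λ ∈ FIRST, also for every t ∈ FOLLOW(S) = {e}.

S ::= λ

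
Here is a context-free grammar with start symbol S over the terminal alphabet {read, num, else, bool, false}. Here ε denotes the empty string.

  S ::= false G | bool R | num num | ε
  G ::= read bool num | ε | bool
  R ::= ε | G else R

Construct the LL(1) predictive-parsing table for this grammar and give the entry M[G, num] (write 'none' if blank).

none

FIRST(S) = {ε, bool, false, num}
FIRST(G) = {ε, bool, read}
FIRST(R) = {ε, bool, else, read}  (via G else R)
FOLLOW(S) includes $ since S is the start symbol.
FOLLOW(S): S appears on no right-hand side. Thus FOLLOW(S) = {$}.
FOLLOW(G): in S::=false G, the suffix after G is empty, so FOLLOW(G) ⊇ FOLLOW(S) = {$}; in R::=G else R, G is followed by else R with FIRST {else}. Thus FOLLOW(G) = {$, else}.
For G ::= read bool num: FIRST(read bool num) = {read}, so it goes in M[G, t] for t ∈ {read}.
For G ::= ε: FIRST(ε) = {ε}, so it goes in M[G, t] for t ∈ {}; since ε ∈ FIRST, also for every t ∈ FOLLOW(G) = {$, else}.
For G ::= bool: FIRST(bool) = {bool}, so it goes in M[G, t] for t ∈ {bool}.
None of these place a production in M[G, num].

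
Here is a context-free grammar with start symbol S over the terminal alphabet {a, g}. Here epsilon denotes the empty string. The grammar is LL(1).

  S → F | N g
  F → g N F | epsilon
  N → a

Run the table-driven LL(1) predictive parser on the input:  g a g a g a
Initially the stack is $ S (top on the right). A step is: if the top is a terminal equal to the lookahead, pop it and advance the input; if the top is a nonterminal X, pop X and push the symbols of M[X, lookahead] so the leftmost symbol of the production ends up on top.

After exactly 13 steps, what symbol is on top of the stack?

F

step 1: stack=$ S  input=g a g a g a $  — expand S → F
step 2: stack=$ F  input=g a g a g a $  — expand F → g N F
step 3: stack=$ F N g  input=g a g a g a $  — match g
step 4: stack=$ F N  input=a g a g a $  — expand N → a
step 5: stack=$ F a  input=a g a g a $  — match a
step 6: stack=$ F  input=g a g a $  — expand F → g N F
step 7: stack=$ F N g  input=g a g a $  — match g
step 8: stack=$ F N  input=a g a $  — expand N → a
step 9: stack=$ F a  input=a g a $  — match a
step 10: stack=$ F  input=g a $  — expand F → g N F
step 11: stack=$ F N g  input=g a $  — match g
step 12: stack=$ F N  input=a $  — expand N → a
step 13: stack=$ F a  input=a $  — match a
Stack after step 13: $ F (top = F).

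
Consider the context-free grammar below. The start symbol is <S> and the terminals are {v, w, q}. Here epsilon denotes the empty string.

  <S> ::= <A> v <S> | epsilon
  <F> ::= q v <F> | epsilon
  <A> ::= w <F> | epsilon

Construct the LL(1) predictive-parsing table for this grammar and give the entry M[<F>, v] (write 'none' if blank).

FIRST(<F>): from <F>::=q v <F> we get {q}; from <F>::=epsilon we get {epsilon}. So FIRST(<F>) = {epsilon, q}.
FIRST(<A>): from <A>::=w <F> we get {w}; from <A>::=epsilon we get {epsilon}. So FIRST(<A>) = {epsilon, w}.
FIRST(<S>): from <S>::=<A> v <S> we get {v, w}; from <S>::=epsilon we get {epsilon}. So FIRST(<S>) = {epsilon, v, w}.
FOLLOW(<S>) includes $ since <S> is the start symbol.
FOLLOW(<A>): in <S>::=<A> v <S>, <A> is followed by v <S> with FIRST {v}. Thus FOLLOW(<A>) = {v}.
FOLLOW(<F>): in <F>::=q v <F>, the suffix after <F> is empty (adds nothing new); in <A>::=w <F>, the suffix after <F> is empty, so FOLLOW(<F>) ⊇ FOLLOW(<A>) = {v}. Thus FOLLOW(<F>) = {v}.
For <F> ::= q v <F>: FIRST(q v <F>) = {q}, so it goes in M[<F>, t] for t ∈ {q}.
For <F> ::= epsilon: FIRST(epsilon) = {epsilon}, so it goes in M[<F>, t] for t ∈ {}; since epsilon ∈ FIRST, also for every t ∈ FOLLOW(<F>) = {v}.

<F> ::= epsilon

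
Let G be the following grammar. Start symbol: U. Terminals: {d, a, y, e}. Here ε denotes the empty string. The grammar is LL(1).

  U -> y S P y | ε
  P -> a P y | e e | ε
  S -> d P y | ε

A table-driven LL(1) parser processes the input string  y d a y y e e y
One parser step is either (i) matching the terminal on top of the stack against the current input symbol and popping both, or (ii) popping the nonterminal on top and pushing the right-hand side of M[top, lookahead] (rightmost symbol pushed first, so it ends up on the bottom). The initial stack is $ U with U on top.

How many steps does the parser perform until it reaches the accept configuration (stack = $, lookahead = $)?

13

      Stack          Input              Action
   1  $ U            y d a y y e e y $  expand U -> y S P y
   2  $ y P S y      y d a y y e e y $  match y
   3  $ y P S        d a y y e e y $    expand S -> d P y
   4  $ y P y P d    d a y y e e y $    match d
   5  $ y P y P      a y y e e y $      expand P -> a P y
   6  $ y P y y P a  a y y e e y $      match a
   7  $ y P y y P    y y e e y $        expand P -> ε
   8  $ y P y y      y y e e y $        match y
   9  $ y P y        y e e y $          match y
  10  $ y P          e e y $            expand P -> e e
  11  $ y e e        e e y $            match e
  12  $ y e          e y $              match e
  13  $ y            y $                match y
Accept reached after 13 steps.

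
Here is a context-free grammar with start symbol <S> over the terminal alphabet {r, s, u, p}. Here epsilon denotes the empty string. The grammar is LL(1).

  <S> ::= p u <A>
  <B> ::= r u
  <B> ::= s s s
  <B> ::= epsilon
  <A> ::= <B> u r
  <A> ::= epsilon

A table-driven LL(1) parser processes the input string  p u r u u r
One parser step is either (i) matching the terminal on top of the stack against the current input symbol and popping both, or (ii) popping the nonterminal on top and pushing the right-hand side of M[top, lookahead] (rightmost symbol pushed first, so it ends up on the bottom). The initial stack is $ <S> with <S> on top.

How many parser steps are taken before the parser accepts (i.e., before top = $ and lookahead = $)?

9

step 1: stack=$ <S>  input=p u r u u r $  — expand <S> ::= p u <A>
step 2: stack=$ <A> u p  input=p u r u u r $  — match p
step 3: stack=$ <A> u  input=u r u u r $  — match u
step 4: stack=$ <A>  input=r u u r $  — expand <A> ::= <B> u r
step 5: stack=$ r u <B>  input=r u u r $  — expand <B> ::= r u
step 6: stack=$ r u u r  input=r u u r $  — match r
step 7: stack=$ r u u  input=u u r $  — match u
step 8: stack=$ r u  input=u r $  — match u
step 9: stack=$ r  input=r $  — match r
Accept reached after 9 steps.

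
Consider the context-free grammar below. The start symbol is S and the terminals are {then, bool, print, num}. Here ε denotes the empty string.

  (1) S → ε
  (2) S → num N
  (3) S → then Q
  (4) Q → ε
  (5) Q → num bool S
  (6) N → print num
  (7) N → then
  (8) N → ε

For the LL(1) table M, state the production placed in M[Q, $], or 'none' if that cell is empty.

FIRST(S) = {ε, num, then}
FIRST(Q) = {ε, num}
FIRST(N) = {ε, print, then}
FOLLOW(S) includes $ since S is the start symbol.
FOLLOW(S): in Q→num bool S, the suffix after S is empty, so FOLLOW(S) ⊇ FOLLOW(Q) = {$}. Thus FOLLOW(S) = {$}.
FOLLOW(Q): in S→then Q, the suffix after Q is empty, so FOLLOW(Q) ⊇ FOLLOW(S) = {$}. Thus FOLLOW(Q) = {$}.
For Q → ε: FIRST(ε) = {ε}, so it goes in M[Q, t] for t ∈ {}; since ε ∈ FIRST, also for every t ∈ FOLLOW(Q) = {$}.
For Q → num bool S: FIRST(num bool S) = {num}, so it goes in M[Q, t] for t ∈ {num}.

Q → ε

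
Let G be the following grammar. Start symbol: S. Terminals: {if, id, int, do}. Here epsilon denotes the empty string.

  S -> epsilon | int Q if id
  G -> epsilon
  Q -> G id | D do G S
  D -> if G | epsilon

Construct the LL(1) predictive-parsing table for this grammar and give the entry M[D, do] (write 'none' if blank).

D -> epsilon

FIRST(S): from S->epsilon we get {epsilon}; from S->int Q if id we get {int}. So FIRST(S) = {epsilon, int}.
FIRST(G): from G->epsilon we get {epsilon}. So FIRST(G) = {epsilon}.
FIRST(D): from D->if G we get {if}; from D->epsilon we get {epsilon}. So FIRST(D) = {epsilon, if}.
FIRST(Q): from Q->G id we get {id}; from Q->D do G S we get {do, if}. So FIRST(Q) = {do, id, if}.
FOLLOW(S) includes $ since S is the start symbol.
FOLLOW(D): in Q->D do G S, D is followed by do G S with FIRST {do}. Thus FOLLOW(D) = {do}.
For D -> if G: FIRST(if G) = {if}, so it goes in M[D, t] for t ∈ {if}.
For D -> epsilon: FIRST(epsilon) = {epsilon}, so it goes in M[D, t] for t ∈ {}; since epsilon ∈ FIRST, also for every t ∈ FOLLOW(D) = {do}.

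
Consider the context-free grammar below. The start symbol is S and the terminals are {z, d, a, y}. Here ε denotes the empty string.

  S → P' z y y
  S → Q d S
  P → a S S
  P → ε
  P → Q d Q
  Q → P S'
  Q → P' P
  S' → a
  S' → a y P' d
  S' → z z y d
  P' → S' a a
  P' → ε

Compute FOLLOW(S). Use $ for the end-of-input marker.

FIRST(S') = {a, z}
FIRST(P') = {ε, a, z}  (via S' a a)
FIRST(S) = {a, d, z}  (via P' z y y, Q d S)
FIRST(P) = {ε, a, d, z}  (via Q d Q)
FIRST(Q) = {ε, a, d, z}  (via P S', P' P)
FOLLOW(S) includes $ since S is the start symbol.
FOLLOW(S): in S→Q d S, the suffix after S is empty (adds nothing new); in P→a S S (occurrence 1), S is followed by S with FIRST {a, d, z}; in P→a S S (occurrence 2), the suffix after S is empty, so FOLLOW(S) ⊇ FOLLOW(P) = {a, d, z}. Thus FOLLOW(S) = {$, a, d, z}.
FOLLOW(P): in Q→P S', P is followed by S' with FIRST {a, z}; in Q→P' P, the suffix after P is empty, so FOLLOW(P) ⊇ FOLLOW(Q) = {a, d, z}. Thus FOLLOW(P) = {a, d, z}.
FOLLOW(Q): in S→Q d S, Q is followed by d S with FIRST {d}; in P→Q d Q (occurrence 1), Q is followed by d Q with FIRST {d}; in P→Q d Q (occurrence 2), the suffix after Q is empty, so FOLLOW(Q) ⊇ FOLLOW(P) = {a, d, z}. Thus FOLLOW(Q) = {a, d, z}.
FOLLOW(S'): in Q→P S', the suffix after S' is empty, so FOLLOW(S') ⊇ FOLLOW(Q) = {a, d, z}; in P'→S' a a, S' is followed by a a with FIRST {a}. Thus FOLLOW(S') = {a, d, z}.
FOLLOW(P'): in S→P' z y y, P' is followed by z y y with FIRST {z}; in Q→P' P, P' is followed by P with FIRST {ε, a, d, z}; in Q→P' P, the suffix after P' is nullable, so FOLLOW(P') ⊇ FOLLOW(Q) = {a, d, z}; in S'→a y P' d, P' is followed by d with FIRST {d}. Thus FOLLOW(P') = {a, d, z}.

{$, a, d, z}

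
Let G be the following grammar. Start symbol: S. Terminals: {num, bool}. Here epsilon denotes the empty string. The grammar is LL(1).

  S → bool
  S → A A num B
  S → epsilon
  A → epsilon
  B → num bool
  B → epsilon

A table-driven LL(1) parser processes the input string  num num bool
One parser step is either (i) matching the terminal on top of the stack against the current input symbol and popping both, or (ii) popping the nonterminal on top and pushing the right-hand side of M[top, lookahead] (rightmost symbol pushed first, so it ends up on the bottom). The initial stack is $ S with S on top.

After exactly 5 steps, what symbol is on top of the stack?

step 1: stack=$ S  input=num num bool $  — expand S → A A num B
step 2: stack=$ B num A A  input=num num bool $  — expand A → epsilon
step 3: stack=$ B num A  input=num num bool $  — expand A → epsilon
step 4: stack=$ B num  input=num num bool $  — match num
step 5: stack=$ B  input=num bool $  — expand B → num bool
Stack after step 5: $ bool num (top = num).

num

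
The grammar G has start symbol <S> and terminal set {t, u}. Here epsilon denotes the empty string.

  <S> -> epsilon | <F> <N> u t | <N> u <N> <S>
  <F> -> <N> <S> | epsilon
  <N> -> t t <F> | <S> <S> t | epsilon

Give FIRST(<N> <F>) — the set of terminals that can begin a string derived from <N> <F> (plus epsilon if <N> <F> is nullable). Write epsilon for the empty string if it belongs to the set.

{epsilon, t, u}

FIRST(<S>): from <S>->epsilon we get {epsilon}; from <S>-><F> <N> u t we get {t, u}; from <S>-><N> u <N> <S> we get {t, u}. So FIRST(<S>) = {epsilon, t, u}.
FIRST(<N>): from <N>->t t <F> we get {t}; from <N>-><S> <S> t we get {t, u}; from <N>->epsilon we get {epsilon}. So FIRST(<N>) = {epsilon, t, u}.
FIRST(<F>): from <F>-><N> <S> we get {epsilon, t, u}; from <F>->epsilon we get {epsilon}. So FIRST(<F>) = {epsilon, t, u}.
FIRST(<N> <F>): take FIRST of each symbol in turn, carrying on past any symbol whose FIRST contains epsilon; result {epsilon, t, u}.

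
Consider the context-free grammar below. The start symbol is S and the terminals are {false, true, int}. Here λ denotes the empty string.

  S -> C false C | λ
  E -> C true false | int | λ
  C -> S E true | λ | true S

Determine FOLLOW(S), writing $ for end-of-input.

{$, false, int, true}

FIRST(S): from S->C false C we get {false, int, true}; from S->λ we get {λ}. So FIRST(S) = {λ, false, int, true}.
FIRST(E): from E->C true false we get {false, int, true}; from E->int we get {int}; from E->λ we get {λ}. So FIRST(E) = {λ, false, int, true}.
FIRST(C): from C->S E true we get {false, int, true}; from C->λ we get {λ}; from C->true S we get {true}. So FIRST(C) = {λ, false, int, true}.
FOLLOW(S) includes $ since S is the start symbol.
FOLLOW(E): in C->S E true, E is followed by true with FIRST {true}. Thus FOLLOW(E) = {true}.
FOLLOW(S): in C->S E true, S is followed by E true with FIRST {false, int, true}; in C->true S, the suffix after S is empty, so FOLLOW(S) ⊇ FOLLOW(C) = {$, false, int, true}. Thus FOLLOW(S) = {$, false, int, true}.
FOLLOW(C): in S->C false C (occurrence 1), C is followed by false C with FIRST {false}; in S->C false C (occurrence 2), the suffix after C is empty, so FOLLOW(C) ⊇ FOLLOW(S) = {$, false, int, true}; in E->C true false, C is followed by true false with FIRST {true}. Thus FOLLOW(C) = {$, false, int, true}.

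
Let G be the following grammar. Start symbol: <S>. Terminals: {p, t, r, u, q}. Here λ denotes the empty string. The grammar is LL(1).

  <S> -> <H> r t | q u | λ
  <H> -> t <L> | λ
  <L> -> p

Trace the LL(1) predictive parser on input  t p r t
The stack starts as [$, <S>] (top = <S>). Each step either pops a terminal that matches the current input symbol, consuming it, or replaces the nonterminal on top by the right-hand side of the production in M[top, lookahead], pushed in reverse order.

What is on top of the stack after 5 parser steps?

step 1: stack=$ <S>  input=t p r t $  — expand <S> -> <H> r t
step 2: stack=$ t r <H>  input=t p r t $  — expand <H> -> t <L>
step 3: stack=$ t r <L> t  input=t p r t $  — match t
step 4: stack=$ t r <L>  input=p r t $  — expand <L> -> p
step 5: stack=$ t r p  input=p r t $  — match p
Stack after step 5: $ t r (top = r).

r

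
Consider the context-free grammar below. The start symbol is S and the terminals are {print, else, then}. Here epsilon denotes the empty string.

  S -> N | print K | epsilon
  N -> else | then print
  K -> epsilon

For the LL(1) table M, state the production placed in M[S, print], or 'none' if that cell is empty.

FIRST(N): from N->else we get {else}; from N->then print we get {then}. So FIRST(N) = {else, then}.
FIRST(K): from K->epsilon we get {epsilon}. So FIRST(K) = {epsilon}.
FIRST(S): from S->N we get {else, then}; from S->print K we get {print}; from S->epsilon we get {epsilon}. So FIRST(S) = {epsilon, else, print, then}.
FOLLOW(S) includes $ since S is the start symbol.
FOLLOW(S): S appears on no right-hand side. Thus FOLLOW(S) = {$}.
For S -> N: FIRST(N) = {else, then}, so it goes in M[S, t] for t ∈ {else, then}.
For S -> print K: FIRST(print K) = {print}, so it goes in M[S, t] for t ∈ {print}.
For S -> epsilon: FIRST(epsilon) = {epsilon}, so it goes in M[S, t] for t ∈ {}; since epsilon ∈ FIRST, also for every t ∈ FOLLOW(S) = {$}.

S -> print K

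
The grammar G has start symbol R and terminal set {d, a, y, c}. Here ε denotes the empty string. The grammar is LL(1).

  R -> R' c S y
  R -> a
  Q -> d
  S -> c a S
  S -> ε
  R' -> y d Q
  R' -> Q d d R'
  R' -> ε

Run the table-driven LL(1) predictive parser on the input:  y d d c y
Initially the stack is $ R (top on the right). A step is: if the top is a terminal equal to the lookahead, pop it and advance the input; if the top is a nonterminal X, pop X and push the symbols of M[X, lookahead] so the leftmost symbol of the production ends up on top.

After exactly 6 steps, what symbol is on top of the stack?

step 1: stack=$ R  input=y d d c y $  — expand R -> R' c S y
step 2: stack=$ y S c R'  input=y d d c y $  — expand R' -> y d Q
step 3: stack=$ y S c Q d y  input=y d d c y $  — match y
step 4: stack=$ y S c Q d  input=d d c y $  — match d
step 5: stack=$ y S c Q  input=d c y $  — expand Q -> d
step 6: stack=$ y S c d  input=d c y $  — match d
Stack after step 6: $ y S c (top = c).

c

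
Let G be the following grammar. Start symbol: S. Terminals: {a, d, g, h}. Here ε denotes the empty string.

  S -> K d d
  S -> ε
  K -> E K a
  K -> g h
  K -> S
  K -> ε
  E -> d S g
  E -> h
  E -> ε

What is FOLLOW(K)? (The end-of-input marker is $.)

FIRST(E) = {ε, d, h}
FIRST(S) = {ε, a, d, g, h}  (via K d d)
FIRST(K) = {ε, a, d, g, h}  (via E K a, S)
FOLLOW(S) includes $ since S is the start symbol.
FOLLOW(K): in S->K d d, K is followed by d d with FIRST {d}; in K->E K a, K is followed by a with FIRST {a}. Thus FOLLOW(K) = {a, d}.
FOLLOW(S): in K->S, the suffix after S is empty, so FOLLOW(S) ⊇ FOLLOW(K) = {a, d}; in E->d S g, S is followed by g with FIRST {g}. Thus FOLLOW(S) = {$, a, d, g}.
FOLLOW(E): in K->E K a, E is followed by K a with FIRST {a, d, g, h}. Thus FOLLOW(E) = {a, d, g, h}.

{a, d}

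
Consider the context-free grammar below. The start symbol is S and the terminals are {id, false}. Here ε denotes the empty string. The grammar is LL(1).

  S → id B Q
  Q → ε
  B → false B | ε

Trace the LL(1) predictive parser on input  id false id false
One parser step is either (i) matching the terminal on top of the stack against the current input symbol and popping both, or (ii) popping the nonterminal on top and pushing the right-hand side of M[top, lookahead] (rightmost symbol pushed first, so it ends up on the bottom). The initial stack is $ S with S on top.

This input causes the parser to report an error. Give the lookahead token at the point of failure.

step 1: stack=$ S  input=id false id false $  — expand S → id B Q
step 2: stack=$ Q B id  input=id false id false $  — match id
step 3: stack=$ Q B  input=false id false $  — expand B → false B
step 4: stack=$ Q B false  input=false id false $  — match false
step 5: stack=$ Q B  input=id false $  — error: M[B, id] is empty

id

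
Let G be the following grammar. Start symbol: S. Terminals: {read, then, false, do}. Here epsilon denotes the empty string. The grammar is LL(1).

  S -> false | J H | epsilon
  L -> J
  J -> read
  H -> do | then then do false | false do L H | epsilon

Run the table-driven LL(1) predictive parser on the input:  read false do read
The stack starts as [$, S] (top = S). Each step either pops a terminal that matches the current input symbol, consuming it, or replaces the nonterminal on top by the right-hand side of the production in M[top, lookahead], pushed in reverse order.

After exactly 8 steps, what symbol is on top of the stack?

step 1: stack=$ S  input=read false do read $  — expand S -> J H
step 2: stack=$ H J  input=read false do read $  — expand J -> read
step 3: stack=$ H read  input=read false do read $  — match read
step 4: stack=$ H  input=false do read $  — expand H -> false do L H
step 5: stack=$ H L do false  input=false do read $  — match false
step 6: stack=$ H L do  input=do read $  — match do
step 7: stack=$ H L  input=read $  — expand L -> J
step 8: stack=$ H J  input=read $  — expand J -> read
Stack after step 8: $ H read (top = read).

read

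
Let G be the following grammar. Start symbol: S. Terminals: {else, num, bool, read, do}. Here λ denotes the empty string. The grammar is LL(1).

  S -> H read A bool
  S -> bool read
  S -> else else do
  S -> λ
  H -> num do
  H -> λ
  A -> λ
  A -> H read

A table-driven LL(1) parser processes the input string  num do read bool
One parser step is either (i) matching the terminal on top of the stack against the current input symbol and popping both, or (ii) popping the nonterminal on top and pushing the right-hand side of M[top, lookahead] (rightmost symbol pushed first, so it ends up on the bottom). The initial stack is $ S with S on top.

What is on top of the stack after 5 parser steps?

     Stack                 Input               Action
  1  $ S                   num do read bool $  expand S -> H read A bool
  2  $ bool A read H       num do read bool $  expand H -> num do
  3  $ bool A read do num  num do read bool $  match num
  4  $ bool A read do      do read bool $      match do
  5  $ bool A read         read bool $         match read
Stack after step 5: $ bool A (top = A).

A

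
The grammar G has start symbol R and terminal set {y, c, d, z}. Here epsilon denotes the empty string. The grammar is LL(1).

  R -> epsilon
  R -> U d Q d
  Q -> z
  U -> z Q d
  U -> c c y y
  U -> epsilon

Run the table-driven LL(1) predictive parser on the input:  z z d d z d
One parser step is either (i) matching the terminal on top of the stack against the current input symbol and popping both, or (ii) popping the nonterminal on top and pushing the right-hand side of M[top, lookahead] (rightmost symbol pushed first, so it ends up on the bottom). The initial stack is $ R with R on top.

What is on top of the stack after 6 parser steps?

d

     Stack          Input          Action
  1  $ R            z z d d z d $  expand R -> U d Q d
  2  $ d Q d U      z z d d z d $  expand U -> z Q d
  3  $ d Q d d Q z  z z d d z d $  match z
  4  $ d Q d d Q    z d d z d $    expand Q -> z
  5  $ d Q d d z    z d d z d $    match z
  6  $ d Q d d      d d z d $      match d
Stack after step 6: $ d Q d (top = d).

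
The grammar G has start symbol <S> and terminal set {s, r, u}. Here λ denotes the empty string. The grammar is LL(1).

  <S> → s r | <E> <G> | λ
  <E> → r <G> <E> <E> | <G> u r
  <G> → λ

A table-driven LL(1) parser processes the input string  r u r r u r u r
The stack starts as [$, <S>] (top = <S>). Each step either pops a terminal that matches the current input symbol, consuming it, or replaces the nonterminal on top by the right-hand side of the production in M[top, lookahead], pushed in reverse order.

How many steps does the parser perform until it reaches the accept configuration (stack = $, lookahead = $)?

step 1: stack=$ <S>  input=r u r r u r u r $  — expand <S> → <E> <G>
step 2: stack=$ <G> <E>  input=r u r r u r u r $  — expand <E> → r <G> <E> <E>
step 3: stack=$ <G> <E> <E> <G> r  input=r u r r u r u r $  — match r
step 4: stack=$ <G> <E> <E> <G>  input=u r r u r u r $  — expand <G> → λ
step 5: stack=$ <G> <E> <E>  input=u r r u r u r $  — expand <E> → <G> u r
step 6: stack=$ <G> <E> r u <G>  input=u r r u r u r $  — expand <G> → λ
step 7: stack=$ <G> <E> r u  input=u r r u r u r $  — match u
step 8: stack=$ <G> <E> r  input=r r u r u r $  — match r
step 9: stack=$ <G> <E>  input=r u r u r $  — expand <E> → r <G> <E> <E>
step 10: stack=$ <G> <E> <E> <G> r  input=r u r u r $  — match r
step 11: stack=$ <G> <E> <E> <G>  input=u r u r $  — expand <G> → λ
step 12: stack=$ <G> <E> <E>  input=u r u r $  — expand <E> → <G> u r
step 13: stack=$ <G> <E> r u <G>  input=u r u r $  — expand <G> → λ
step 14: stack=$ <G> <E> r u  input=u r u r $  — match u
step 15: stack=$ <G> <E> r  input=r u r $  — match r
step 16: stack=$ <G> <E>  input=u r $  — expand <E> → <G> u r
step 17: stack=$ <G> r u <G>  input=u r $  — expand <G> → λ
step 18: stack=$ <G> r u  input=u r $  — match u
step 19: stack=$ <G> r  input=r $  — match r
step 20: stack=$ <G>  input=$  — expand <G> → λ
Accept reached after 20 steps.

20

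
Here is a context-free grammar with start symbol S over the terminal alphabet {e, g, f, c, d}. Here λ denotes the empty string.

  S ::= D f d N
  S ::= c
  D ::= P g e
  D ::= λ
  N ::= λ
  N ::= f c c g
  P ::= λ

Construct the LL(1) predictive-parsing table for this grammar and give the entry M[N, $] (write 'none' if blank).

N ::= λ

FIRST(N): from N::=λ we get {λ}; from N::=f c c g we get {f}. So FIRST(N) = {λ, f}.
FIRST(P): from P::=λ we get {λ}. So FIRST(P) = {λ}.
FIRST(D): from D::=P g e we get {g}; from D::=λ we get {λ}. So FIRST(D) = {λ, g}.
FIRST(S): from S::=D f d N we get {f, g}; from S::=c we get {c}. So FIRST(S) = {c, f, g}.
FOLLOW(S) includes $ since S is the start symbol.
FOLLOW(S): S appears on no right-hand side. Thus FOLLOW(S) = {$}.
FOLLOW(N): in S::=D f d N, the suffix after N is empty, so FOLLOW(N) ⊇ FOLLOW(S) = {$}. Thus FOLLOW(N) = {$}.
For N ::= λ: FIRST(λ) = {λ}, so it goes in M[N, t] for t ∈ {}; since λ ∈ FIRST, also for every t ∈ FOLLOW(N) = {$}.
For N ::= f c c g: FIRST(f c c g) = {f}, so it goes in M[N, t] for t ∈ {f}.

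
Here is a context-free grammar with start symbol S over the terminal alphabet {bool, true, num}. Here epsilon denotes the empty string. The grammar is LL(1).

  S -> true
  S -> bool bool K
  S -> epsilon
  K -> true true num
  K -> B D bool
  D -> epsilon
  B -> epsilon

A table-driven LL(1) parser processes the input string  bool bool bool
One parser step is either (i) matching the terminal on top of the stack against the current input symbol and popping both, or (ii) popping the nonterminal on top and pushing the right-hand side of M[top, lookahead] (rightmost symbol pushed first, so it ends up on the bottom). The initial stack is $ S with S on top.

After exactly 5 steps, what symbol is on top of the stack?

D

     Stack          Input             Action
  1  $ S            bool bool bool $  expand S -> bool bool K
  2  $ K bool bool  bool bool bool $  match bool
  3  $ K bool       bool bool $       match bool
  4  $ K            bool $            expand K -> B D bool
  5  $ bool D B     bool $            expand B -> epsilon
Stack after step 5: $ bool D (top = D).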